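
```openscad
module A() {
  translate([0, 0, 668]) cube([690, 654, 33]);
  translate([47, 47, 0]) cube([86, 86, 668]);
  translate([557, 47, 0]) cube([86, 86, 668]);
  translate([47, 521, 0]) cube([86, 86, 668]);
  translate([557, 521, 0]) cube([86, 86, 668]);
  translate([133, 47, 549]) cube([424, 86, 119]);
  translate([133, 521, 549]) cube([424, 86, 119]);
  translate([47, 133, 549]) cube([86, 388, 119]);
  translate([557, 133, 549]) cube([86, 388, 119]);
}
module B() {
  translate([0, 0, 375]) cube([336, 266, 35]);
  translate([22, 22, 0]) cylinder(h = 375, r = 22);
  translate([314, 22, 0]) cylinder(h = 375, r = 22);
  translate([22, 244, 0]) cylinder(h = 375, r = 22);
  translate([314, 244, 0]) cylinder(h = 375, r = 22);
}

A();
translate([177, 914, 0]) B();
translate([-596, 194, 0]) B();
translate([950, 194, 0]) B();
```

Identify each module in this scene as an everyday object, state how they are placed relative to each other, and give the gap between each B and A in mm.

A is a table. B is a stool. Three stools sit around the table at the +y, −x, +x sides. The gap between each stool and the table is 260 mm.

Each stool's nearest face is 260 mm from the table's bounding box.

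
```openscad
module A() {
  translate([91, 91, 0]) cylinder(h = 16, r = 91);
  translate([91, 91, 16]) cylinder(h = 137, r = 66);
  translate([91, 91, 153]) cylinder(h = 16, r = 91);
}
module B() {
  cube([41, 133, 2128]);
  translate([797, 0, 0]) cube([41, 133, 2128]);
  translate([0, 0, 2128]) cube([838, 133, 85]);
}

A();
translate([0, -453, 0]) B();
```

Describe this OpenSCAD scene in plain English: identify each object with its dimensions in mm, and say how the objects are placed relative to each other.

A is a spool: two coaxial disc flanges of radius 91 mm and thickness 16 mm, joined by a core cylinder of radius 66 mm and height 137 mm. The lower flange rests on z = 0 and the three cylinders share a vertical axis.

B is a rectangular door frame: two vertical jambs of 41×133 mm section, 2128 mm tall, with a clear opening 756 mm wide between their inner faces. A header 85 mm tall and 133 mm deep lies on top of the jambs and spans the full outside width.

The door frame is on the floor beside the spool on its −y side.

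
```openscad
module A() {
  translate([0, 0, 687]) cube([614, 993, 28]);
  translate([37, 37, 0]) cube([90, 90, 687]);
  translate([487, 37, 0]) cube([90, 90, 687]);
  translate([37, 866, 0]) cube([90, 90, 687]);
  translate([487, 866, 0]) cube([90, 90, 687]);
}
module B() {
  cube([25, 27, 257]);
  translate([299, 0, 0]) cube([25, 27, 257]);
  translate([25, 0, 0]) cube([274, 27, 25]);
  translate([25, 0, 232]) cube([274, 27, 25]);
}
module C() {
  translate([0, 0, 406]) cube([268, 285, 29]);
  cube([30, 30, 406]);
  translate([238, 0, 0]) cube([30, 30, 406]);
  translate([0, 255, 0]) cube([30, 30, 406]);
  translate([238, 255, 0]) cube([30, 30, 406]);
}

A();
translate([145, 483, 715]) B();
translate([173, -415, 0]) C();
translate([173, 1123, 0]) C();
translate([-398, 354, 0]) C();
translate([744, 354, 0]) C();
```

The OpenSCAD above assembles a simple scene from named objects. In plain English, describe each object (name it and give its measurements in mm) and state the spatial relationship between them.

A is a table: top 614 mm (x) × 993 mm (y), 28 mm thick, upper face at z = 715 mm, on four 90×90 mm square legs, each inset 37 mm from the nearest pair of top edges, running from z = 0 to the bottom of the top.

B is a picture frame with a 274×207 mm rectangular opening (x by z) and a uniform 25 mm border on every side. Frame depth is 27 mm along y. It is built from two vertical stiles running the full outside height and two horizontal rails spanning the gap between the stiles.

C is a four-legged stool. The seat is a 268×285×29 mm slab whose top surface is at z = 435 mm; four square legs, each 30×30 mm in cross-section, run from the floor (z = 0) to the underside of the seat, each flush with a corner of the seat.

The picture frame is on top of the table, centred. Four stools sit around the table at the −y, +y, −x, +x sides.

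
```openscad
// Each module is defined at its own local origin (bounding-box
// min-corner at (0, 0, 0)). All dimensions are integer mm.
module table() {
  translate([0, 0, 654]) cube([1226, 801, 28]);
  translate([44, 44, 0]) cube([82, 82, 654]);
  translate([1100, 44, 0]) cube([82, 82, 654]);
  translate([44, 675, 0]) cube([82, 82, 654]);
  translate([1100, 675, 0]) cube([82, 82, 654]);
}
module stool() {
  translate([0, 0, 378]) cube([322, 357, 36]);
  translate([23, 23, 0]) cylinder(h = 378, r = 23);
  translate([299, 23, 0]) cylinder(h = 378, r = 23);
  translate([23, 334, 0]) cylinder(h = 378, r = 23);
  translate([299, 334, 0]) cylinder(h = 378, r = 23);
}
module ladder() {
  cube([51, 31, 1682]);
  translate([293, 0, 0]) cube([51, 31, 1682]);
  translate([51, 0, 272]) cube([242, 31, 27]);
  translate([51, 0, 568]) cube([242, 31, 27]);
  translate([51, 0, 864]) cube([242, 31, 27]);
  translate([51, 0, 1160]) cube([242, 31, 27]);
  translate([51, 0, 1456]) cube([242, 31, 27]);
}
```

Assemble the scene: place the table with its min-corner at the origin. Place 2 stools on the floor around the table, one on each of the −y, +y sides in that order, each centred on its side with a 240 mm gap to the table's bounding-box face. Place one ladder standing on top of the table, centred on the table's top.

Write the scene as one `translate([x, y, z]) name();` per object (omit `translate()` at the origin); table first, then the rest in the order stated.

table();
translate([452, -597, 0]) stool();
translate([452, 1041, 0]) stool();
translate([441, 385, 682]) ladder();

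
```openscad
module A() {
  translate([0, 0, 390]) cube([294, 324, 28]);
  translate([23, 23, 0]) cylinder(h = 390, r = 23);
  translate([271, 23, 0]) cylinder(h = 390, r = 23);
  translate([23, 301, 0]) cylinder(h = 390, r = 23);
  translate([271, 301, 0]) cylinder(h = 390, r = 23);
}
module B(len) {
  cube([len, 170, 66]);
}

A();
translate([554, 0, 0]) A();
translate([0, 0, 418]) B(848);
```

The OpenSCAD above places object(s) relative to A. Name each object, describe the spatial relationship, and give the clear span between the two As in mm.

A is a stool. B is a beam. A beam spans the tops of two stools. The clear span between the two stools is 260 mm.

Second stool starts at x = 554; first ends at x = 294; clear span = 554 − 294 = 260 mm.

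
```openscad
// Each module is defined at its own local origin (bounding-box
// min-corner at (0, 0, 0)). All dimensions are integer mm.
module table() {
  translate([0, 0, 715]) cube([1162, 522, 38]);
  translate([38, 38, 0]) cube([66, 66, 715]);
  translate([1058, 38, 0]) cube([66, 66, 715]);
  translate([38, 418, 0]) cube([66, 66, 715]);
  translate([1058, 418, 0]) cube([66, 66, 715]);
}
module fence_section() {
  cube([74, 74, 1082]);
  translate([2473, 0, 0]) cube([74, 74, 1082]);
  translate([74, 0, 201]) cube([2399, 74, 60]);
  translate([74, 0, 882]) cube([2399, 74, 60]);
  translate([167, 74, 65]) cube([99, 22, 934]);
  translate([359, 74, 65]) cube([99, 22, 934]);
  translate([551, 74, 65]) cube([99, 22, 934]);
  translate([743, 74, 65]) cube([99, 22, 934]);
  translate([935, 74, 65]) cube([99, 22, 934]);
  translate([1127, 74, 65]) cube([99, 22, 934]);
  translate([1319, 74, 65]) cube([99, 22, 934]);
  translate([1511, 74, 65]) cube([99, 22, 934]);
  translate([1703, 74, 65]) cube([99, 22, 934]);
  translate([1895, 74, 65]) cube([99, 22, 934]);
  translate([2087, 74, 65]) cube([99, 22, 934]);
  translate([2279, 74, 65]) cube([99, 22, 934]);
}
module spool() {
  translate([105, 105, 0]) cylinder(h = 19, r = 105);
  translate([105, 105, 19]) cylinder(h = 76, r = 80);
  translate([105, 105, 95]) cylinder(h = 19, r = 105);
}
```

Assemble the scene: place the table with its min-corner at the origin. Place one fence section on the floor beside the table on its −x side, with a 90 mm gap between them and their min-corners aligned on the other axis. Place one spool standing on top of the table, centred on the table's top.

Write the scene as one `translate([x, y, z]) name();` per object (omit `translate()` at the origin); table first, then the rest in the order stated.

table();
translate([-2637, 0, 0]) fence_section();
translate([476, 156, 753]) spool();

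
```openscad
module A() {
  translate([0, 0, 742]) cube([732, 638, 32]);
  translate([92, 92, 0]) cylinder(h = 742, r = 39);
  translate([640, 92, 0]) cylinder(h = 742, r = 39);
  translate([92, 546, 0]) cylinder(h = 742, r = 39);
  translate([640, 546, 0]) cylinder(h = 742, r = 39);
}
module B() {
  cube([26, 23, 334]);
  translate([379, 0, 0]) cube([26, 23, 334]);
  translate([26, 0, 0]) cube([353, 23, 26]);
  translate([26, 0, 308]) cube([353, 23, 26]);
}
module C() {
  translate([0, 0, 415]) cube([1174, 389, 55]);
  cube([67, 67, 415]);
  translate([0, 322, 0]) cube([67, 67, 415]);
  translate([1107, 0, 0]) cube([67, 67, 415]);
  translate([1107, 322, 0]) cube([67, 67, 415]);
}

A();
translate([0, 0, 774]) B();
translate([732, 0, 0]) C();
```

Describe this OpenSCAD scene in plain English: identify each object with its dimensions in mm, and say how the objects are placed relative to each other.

A is a table: top 732 mm (x) × 638 mm (y), 32 mm thick, upper face at z = 774 mm, on four round legs of 78 mm diameter, each leg's bounding box inset 53 mm from the nearest pair of top edges, running from z = 0 to the bottom of the top.

B is a picture frame with a 353×282 mm rectangular opening (x by z) and a uniform 26 mm border on every side. Frame depth is 23 mm along y. It is built from two vertical stiles running the full outside height and two horizontal rails spanning the gap between the stiles.

C is a long wooden bench with a 1174 mm (x) × 389 mm (y) seat, 55 mm thick, its top surface 470 mm above the floor. Four 67 mm square legs at the seat corners, flush with the edges, run from z = 0 to the seat underside.

The picture frame is on top of the table. The bench is against the table's +x side, with their −y faces flush.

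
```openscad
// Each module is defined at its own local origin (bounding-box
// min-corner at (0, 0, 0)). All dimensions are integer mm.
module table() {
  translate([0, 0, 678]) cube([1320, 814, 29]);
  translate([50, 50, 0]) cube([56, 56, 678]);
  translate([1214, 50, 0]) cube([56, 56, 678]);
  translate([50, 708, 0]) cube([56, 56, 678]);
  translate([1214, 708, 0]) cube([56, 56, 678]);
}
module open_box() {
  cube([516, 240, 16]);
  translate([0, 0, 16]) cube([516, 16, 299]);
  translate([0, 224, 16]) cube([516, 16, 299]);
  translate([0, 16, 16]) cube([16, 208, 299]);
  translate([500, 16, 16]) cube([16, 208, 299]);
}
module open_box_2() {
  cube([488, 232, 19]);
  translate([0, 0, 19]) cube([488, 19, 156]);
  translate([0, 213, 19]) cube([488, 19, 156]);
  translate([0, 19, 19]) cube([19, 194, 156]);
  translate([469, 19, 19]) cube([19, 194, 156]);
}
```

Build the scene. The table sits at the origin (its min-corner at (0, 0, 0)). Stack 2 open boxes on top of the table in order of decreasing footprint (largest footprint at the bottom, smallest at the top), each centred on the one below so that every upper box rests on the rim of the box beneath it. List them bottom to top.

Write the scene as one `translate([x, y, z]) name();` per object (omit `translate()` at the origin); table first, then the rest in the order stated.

table();
translate([402, 287, 707]) open_box();
translate([416, 291, 1022]) open_box_2();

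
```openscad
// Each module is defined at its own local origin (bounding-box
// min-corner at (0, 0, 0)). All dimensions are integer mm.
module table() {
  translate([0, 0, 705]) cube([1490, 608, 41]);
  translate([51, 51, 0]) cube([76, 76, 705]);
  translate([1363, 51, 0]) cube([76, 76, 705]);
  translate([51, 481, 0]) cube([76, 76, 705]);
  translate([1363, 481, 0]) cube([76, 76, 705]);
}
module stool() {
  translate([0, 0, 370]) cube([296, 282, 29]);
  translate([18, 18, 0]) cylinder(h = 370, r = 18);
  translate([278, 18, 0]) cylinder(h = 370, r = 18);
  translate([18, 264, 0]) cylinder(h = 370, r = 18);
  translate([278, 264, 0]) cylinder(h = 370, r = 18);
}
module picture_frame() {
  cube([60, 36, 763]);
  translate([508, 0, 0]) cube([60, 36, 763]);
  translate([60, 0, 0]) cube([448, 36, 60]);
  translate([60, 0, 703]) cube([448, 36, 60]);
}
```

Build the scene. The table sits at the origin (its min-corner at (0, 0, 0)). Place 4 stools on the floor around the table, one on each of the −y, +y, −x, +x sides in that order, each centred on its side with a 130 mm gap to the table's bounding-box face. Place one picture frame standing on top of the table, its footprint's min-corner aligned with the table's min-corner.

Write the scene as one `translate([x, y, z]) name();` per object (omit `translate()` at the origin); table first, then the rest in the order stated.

table();
translate([597, -412, 0]) stool();
translate([597, 738, 0]) stool();
translate([-426, 163, 0]) stool();
translate([1620, 163, 0]) stool();
translate([0, 0, 746]) picture_frame();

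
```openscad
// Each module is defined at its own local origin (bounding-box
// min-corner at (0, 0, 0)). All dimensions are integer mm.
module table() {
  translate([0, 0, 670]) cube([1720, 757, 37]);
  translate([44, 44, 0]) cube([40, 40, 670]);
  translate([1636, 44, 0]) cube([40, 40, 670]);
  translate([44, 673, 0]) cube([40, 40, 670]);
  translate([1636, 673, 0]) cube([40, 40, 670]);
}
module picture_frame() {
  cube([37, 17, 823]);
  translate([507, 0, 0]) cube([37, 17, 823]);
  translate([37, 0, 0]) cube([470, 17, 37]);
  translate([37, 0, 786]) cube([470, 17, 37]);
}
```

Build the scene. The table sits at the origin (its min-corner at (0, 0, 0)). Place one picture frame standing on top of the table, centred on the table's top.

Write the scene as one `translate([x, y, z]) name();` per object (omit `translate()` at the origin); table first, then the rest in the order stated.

table();
translate([588, 370, 707]) picture_frame();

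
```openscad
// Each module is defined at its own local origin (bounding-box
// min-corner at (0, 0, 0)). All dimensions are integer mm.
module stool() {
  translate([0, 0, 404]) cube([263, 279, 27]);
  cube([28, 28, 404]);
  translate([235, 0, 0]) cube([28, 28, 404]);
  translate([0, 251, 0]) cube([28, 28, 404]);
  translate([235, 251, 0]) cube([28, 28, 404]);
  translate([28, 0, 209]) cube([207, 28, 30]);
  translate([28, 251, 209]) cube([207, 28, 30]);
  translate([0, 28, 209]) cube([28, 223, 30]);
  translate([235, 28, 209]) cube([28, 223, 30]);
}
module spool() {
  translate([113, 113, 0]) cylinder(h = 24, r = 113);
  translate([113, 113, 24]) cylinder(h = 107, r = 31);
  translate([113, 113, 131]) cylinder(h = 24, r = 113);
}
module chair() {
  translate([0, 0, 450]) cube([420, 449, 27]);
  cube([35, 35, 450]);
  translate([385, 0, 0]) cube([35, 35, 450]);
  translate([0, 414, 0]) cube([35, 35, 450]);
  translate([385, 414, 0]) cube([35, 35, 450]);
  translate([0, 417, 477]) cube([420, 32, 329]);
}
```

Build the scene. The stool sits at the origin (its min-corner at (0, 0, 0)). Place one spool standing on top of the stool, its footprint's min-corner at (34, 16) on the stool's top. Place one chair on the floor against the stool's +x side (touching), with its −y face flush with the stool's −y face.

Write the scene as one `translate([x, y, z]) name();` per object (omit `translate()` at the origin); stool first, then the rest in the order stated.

stool();
translate([34, 16, 431]) spool();
translate([263, 0, 0]) chair();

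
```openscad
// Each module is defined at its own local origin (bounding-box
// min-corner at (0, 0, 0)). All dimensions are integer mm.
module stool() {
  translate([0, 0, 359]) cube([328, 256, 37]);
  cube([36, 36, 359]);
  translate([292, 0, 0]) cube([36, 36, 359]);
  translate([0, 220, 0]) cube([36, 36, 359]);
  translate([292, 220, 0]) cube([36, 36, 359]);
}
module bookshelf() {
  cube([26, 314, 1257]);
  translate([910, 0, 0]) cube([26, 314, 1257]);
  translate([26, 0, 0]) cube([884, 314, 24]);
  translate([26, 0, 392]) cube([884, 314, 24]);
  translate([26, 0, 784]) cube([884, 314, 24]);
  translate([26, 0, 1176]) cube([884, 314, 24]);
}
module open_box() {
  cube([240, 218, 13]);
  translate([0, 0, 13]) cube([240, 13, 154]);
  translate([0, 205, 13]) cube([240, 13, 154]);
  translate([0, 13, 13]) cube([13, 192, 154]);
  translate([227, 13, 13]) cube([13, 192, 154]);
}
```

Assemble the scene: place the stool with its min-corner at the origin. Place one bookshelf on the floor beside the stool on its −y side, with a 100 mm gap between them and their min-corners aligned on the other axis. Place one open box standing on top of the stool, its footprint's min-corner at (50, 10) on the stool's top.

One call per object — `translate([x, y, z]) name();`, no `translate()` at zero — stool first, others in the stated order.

stool();
translate([0, -414, 0]) bookshelf();
translate([50, 10, 396]) open_box();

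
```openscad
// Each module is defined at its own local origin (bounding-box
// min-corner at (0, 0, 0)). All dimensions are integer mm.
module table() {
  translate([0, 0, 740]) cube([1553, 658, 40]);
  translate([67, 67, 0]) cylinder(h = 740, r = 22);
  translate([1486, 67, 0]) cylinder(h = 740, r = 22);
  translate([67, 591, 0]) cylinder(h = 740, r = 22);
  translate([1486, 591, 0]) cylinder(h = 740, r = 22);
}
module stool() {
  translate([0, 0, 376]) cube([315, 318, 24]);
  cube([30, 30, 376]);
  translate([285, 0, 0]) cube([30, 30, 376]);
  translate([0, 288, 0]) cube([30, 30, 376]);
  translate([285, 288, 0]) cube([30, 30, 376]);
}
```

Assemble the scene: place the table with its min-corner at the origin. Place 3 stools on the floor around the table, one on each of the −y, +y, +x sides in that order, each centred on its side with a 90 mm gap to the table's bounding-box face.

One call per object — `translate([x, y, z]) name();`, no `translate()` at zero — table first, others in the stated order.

table();
translate([619, -408, 0]) stool();
translate([619, 748, 0]) stool();
translate([1643, 170, 0]) stool();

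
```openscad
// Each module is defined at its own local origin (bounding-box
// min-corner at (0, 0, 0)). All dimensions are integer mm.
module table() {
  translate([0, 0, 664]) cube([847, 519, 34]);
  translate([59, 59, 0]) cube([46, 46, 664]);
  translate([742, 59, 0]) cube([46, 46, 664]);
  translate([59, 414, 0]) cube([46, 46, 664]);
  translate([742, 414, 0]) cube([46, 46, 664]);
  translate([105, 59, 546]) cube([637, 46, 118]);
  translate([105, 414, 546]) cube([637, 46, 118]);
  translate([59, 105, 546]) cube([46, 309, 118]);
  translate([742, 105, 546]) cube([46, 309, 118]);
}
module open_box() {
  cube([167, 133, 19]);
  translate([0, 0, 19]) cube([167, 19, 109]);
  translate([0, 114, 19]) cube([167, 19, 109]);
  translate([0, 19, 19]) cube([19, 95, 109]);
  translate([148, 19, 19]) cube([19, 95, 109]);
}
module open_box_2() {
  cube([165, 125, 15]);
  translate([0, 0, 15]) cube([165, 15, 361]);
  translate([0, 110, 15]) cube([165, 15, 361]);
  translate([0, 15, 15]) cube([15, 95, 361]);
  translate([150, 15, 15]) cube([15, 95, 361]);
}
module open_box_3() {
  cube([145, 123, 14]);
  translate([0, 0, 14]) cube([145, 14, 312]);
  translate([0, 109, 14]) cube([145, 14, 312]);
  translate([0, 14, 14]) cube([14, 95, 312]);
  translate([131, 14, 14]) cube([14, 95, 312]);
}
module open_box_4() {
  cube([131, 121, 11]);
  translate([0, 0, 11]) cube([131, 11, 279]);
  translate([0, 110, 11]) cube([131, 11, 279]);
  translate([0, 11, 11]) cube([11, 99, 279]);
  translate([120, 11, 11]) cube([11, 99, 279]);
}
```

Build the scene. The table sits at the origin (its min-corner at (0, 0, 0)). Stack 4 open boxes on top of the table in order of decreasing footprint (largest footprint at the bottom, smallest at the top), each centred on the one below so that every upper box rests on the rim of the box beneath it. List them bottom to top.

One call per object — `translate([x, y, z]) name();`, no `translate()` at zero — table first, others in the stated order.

table();
translate([340, 193, 698]) open_box();
translate([341, 197, 826]) open_box_2();
translate([351, 198, 1202]) open_box_3();
translate([358, 199, 1528]) open_box_4();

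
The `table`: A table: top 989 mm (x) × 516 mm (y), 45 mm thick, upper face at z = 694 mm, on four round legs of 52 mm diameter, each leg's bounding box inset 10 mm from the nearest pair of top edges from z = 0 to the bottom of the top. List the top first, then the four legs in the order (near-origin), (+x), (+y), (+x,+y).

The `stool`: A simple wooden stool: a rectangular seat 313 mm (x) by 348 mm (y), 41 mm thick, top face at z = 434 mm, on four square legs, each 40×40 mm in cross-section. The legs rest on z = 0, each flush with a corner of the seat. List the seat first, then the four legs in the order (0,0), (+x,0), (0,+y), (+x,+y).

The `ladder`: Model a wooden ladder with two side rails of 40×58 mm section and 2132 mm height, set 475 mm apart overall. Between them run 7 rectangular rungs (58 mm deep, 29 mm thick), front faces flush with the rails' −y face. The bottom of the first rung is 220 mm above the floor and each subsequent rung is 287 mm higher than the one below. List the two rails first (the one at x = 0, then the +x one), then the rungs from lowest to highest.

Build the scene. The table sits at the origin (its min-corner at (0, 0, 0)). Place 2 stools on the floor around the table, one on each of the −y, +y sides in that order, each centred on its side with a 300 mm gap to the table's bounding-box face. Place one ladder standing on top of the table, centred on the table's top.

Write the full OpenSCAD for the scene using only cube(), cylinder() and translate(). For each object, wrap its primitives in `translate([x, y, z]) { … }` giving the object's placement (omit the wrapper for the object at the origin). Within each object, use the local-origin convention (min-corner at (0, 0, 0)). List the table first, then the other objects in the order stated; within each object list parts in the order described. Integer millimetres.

translate([0, 0, 649]) cube([989, 516, 45]);
translate([36, 36, 0]) cylinder(h = 649, r = 26);
translate([953, 36, 0]) cylinder(h = 649, r = 26);
translate([36, 480, 0]) cylinder(h = 649, r = 26);
translate([953, 480, 0]) cylinder(h = 649, r = 26);
translate([338, -648, 0]) {
  translate([0, 0, 393]) cube([313, 348, 41]);
  cube([40, 40, 393]);
  translate([273, 0, 0]) cube([40, 40, 393]);
  translate([0, 308, 0]) cube([40, 40, 393]);
  translate([273, 308, 0]) cube([40, 40, 393]);
}
translate([338, 816, 0]) {
  translate([0, 0, 393]) cube([313, 348, 41]);
  cube([40, 40, 393]);
  translate([273, 0, 0]) cube([40, 40, 393]);
  translate([0, 308, 0]) cube([40, 40, 393]);
  translate([273, 308, 0]) cube([40, 40, 393]);
}
translate([257, 229, 694]) {
  cube([40, 58, 2132]);
  translate([435, 0, 0]) cube([40, 58, 2132]);
  translate([40, 0, 220]) cube([395, 58, 29]);
  translate([40, 0, 507]) cube([395, 58, 29]);
  translate([40, 0, 794]) cube([395, 58, 29]);
  translate([40, 0, 1081]) cube([395, 58, 29]);
  translate([40, 0, 1368]) cube([395, 58, 29]);
  translate([40, 0, 1655]) cube([395, 58, 29]);
  translate([40, 0, 1942]) cube([395, 58, 29]);
}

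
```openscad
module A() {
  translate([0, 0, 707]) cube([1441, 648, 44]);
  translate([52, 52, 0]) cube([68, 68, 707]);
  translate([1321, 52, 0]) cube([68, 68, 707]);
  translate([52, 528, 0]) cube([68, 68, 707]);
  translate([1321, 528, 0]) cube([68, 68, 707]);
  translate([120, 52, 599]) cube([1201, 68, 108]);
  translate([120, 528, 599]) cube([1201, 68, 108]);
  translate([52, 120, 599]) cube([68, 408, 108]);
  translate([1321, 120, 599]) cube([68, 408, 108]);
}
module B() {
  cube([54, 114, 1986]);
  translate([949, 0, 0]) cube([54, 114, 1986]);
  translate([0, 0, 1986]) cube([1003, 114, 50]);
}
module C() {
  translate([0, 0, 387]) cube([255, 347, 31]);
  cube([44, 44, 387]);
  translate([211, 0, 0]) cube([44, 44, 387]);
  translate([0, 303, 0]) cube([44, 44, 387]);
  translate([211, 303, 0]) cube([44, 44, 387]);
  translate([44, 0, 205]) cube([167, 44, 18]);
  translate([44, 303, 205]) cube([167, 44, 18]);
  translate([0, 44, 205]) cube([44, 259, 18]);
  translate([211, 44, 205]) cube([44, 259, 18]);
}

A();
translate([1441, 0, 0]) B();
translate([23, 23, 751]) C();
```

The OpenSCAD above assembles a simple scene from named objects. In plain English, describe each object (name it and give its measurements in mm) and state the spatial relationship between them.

A is a table with a 1441×648 mm rectangular top, 44 mm thick, top surface at z = 751 mm, supported by four 68×68 mm square legs, each inset 52 mm from the nearest pair of top edges, running from the floor. Four apron rails, 68 mm thick and 108 mm tall, run between adjacent legs with their top edges flush with the underside of the top and their outer faces flush with the legs' outer faces.

B is a rectangular door frame: two vertical jambs of 54×114 mm section, 1986 mm tall, with a clear opening 895 mm wide between their inner faces. A header 50 mm tall and 114 mm deep lies on top of the jambs and spans the full outside width.

C is a four-legged stool. The seat is a 255×347×31 mm slab whose top surface is at z = 418 mm; four square legs, each 44×44 mm in cross-section, run from the floor (z = 0) to the underside of the seat, each flush with a corner of the seat. Four stretchers, 44 mm wide and 18 mm tall, connect adjacent legs with their undersides at z = 205 mm, each running between the inner faces of the legs it joins and aligned with the legs' outer faces on the other axis.

The door frame is against the table's +x side, with their −y faces flush. The stool is on top of the table.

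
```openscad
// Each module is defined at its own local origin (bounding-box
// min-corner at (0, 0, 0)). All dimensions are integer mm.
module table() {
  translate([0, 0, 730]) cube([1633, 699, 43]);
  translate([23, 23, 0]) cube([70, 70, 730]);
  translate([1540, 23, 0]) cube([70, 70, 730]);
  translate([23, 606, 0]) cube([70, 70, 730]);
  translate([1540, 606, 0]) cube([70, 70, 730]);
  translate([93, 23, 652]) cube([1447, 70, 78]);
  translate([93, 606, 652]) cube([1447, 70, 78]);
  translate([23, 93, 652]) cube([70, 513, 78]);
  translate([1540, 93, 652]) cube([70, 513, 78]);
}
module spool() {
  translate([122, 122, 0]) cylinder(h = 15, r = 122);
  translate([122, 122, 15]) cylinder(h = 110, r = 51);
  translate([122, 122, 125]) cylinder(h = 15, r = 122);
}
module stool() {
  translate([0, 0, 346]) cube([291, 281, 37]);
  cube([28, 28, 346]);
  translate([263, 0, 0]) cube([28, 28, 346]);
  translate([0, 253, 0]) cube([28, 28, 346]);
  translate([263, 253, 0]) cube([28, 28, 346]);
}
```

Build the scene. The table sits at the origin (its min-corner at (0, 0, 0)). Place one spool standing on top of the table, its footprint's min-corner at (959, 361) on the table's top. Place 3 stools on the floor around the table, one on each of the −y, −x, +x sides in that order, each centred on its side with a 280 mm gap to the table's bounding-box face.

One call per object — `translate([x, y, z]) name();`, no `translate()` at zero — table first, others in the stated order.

table();
translate([959, 361, 773]) spool();
translate([671, -561, 0]) stool();
translate([-571, 209, 0]) stool();
translate([1913, 209, 0]) stool();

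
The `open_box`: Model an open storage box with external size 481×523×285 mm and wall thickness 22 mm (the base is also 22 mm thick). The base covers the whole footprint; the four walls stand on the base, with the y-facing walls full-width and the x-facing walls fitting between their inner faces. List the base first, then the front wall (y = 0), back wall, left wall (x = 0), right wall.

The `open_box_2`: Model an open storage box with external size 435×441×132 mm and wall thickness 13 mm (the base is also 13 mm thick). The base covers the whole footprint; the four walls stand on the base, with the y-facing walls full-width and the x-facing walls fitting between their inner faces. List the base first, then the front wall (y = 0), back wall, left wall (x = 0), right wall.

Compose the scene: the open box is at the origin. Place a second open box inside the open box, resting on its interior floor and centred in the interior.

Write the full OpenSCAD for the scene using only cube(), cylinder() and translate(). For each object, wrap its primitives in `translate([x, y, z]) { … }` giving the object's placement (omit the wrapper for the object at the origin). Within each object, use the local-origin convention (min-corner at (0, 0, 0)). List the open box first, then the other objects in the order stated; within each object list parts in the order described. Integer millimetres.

cube([481, 523, 22]);
translate([0, 0, 22]) cube([481, 22, 263]);
translate([0, 501, 22]) cube([481, 22, 263]);
translate([0, 22, 22]) cube([22, 479, 263]);
translate([459, 22, 22]) cube([22, 479, 263]);
translate([23, 41, 22]) {
  cube([435, 441, 13]);
  translate([0, 0, 13]) cube([435, 13, 119]);
  translate([0, 428, 13]) cube([435, 13, 119]);
  translate([0, 13, 13]) cube([13, 415, 119]);
  translate([422, 13, 13]) cube([13, 415, 119]);
}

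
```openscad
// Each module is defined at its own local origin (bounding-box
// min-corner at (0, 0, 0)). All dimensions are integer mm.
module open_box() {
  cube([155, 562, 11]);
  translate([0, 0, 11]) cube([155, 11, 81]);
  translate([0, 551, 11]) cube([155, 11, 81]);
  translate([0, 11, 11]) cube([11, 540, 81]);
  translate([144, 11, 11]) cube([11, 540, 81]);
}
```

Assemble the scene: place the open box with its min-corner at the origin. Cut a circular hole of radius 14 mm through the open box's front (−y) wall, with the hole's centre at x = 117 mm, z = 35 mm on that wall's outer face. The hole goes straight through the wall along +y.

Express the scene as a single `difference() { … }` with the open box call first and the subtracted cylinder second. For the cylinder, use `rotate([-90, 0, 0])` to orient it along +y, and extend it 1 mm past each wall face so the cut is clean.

difference() {
  open_box();
  translate([117, -1, 35]) rotate([-90, 0, 0]) cylinder(h = 13, r = 14);
}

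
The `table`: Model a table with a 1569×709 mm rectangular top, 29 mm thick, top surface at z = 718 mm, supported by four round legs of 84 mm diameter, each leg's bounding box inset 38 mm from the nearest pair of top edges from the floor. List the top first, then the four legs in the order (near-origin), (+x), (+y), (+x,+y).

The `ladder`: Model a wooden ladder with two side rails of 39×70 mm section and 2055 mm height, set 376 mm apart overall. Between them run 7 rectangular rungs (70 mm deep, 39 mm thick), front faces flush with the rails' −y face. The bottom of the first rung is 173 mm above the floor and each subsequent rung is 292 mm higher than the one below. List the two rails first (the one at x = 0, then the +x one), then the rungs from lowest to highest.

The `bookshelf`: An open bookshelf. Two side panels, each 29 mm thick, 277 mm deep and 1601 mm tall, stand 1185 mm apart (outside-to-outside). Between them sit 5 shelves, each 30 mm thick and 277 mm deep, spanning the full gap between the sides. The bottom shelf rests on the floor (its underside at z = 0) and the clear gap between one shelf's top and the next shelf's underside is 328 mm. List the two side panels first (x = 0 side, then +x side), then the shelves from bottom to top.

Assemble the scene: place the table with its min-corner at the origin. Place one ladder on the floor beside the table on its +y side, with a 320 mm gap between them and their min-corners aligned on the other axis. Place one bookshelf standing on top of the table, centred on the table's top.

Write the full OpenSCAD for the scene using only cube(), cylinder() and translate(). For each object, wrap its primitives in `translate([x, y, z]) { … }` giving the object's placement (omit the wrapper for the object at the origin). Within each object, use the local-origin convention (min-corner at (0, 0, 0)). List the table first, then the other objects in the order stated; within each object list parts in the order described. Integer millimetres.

translate([0, 0, 689]) cube([1569, 709, 29]);
translate([80, 80, 0]) cylinder(h = 689, r = 42);
translate([1489, 80, 0]) cylinder(h = 689, r = 42);
translate([80, 629, 0]) cylinder(h = 689, r = 42);
translate([1489, 629, 0]) cylinder(h = 689, r = 42);
translate([0, 1029, 0]) {
  cube([39, 70, 2055]);
  translate([337, 0, 0]) cube([39, 70, 2055]);
  translate([39, 0, 173]) cube([298, 70, 39]);
  translate([39, 0, 465]) cube([298, 70, 39]);
  translate([39, 0, 757]) cube([298, 70, 39]);
  translate([39, 0, 1049]) cube([298, 70, 39]);
  translate([39, 0, 1341]) cube([298, 70, 39]);
  translate([39, 0, 1633]) cube([298, 70, 39]);
  translate([39, 0, 1925]) cube([298, 70, 39]);
}
translate([192, 216, 718]) {
  cube([29, 277, 1601]);
  translate([1156, 0, 0]) cube([29, 277, 1601]);
  translate([29, 0, 0]) cube([1127, 277, 30]);
  translate([29, 0, 358]) cube([1127, 277, 30]);
  translate([29, 0, 716]) cube([1127, 277, 30]);
  translate([29, 0, 1074]) cube([1127, 277, 30]);
  translate([29, 0, 1432]) cube([1127, 277, 30]);
}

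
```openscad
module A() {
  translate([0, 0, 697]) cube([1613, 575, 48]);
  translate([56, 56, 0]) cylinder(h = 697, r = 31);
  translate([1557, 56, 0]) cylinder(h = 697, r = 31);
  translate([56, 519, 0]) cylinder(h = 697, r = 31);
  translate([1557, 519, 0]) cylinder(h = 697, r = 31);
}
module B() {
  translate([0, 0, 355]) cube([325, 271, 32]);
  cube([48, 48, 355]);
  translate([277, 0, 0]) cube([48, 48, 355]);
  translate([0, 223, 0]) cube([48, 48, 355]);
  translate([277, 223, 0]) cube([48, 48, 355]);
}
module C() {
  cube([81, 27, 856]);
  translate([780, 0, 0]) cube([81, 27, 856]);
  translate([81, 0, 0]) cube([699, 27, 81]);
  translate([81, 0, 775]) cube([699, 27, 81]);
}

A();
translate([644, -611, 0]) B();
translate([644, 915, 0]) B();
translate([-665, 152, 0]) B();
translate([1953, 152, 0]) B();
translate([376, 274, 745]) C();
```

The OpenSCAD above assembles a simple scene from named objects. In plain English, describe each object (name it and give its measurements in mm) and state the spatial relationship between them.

A is a rectangular dining table. The top is 1613×575×48 mm with its upper surface at z = 745 mm. It stands on four round legs of 62 mm diameter, each leg's bounding box inset 25 mm from the nearest pair of top edges, running from the floor to the underside of the top.

B is a four-legged stool. The seat is a 325×271×32 mm slab whose top surface is at z = 387 mm; four square legs, each 48×48 mm in cross-section, run from the floor (z = 0) to the underside of the seat, each flush with a corner of the seat.

C is a picture frame with a 699×694 mm rectangular opening (x by z) and a uniform 81 mm border on every side. Frame depth is 27 mm along y. It is built from two vertical stiles running the full outside height and two horizontal rails spanning the gap between the stiles.

Four stools sit around the table at the −y, +y, −x, +x sides. The picture frame is on top of the table, centred.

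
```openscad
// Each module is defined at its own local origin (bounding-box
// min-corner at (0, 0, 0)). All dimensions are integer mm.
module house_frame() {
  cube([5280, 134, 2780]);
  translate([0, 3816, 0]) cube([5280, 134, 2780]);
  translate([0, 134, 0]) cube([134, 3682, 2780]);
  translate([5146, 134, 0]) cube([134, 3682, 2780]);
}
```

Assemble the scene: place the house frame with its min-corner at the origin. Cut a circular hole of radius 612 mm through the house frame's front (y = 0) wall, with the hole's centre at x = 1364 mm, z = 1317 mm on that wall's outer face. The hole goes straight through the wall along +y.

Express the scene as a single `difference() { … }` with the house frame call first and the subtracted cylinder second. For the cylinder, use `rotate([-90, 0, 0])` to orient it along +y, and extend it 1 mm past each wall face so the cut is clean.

difference() {
  house_frame();
  translate([1364, -1, 1317]) rotate([-90, 0, 0]) cylinder(h = 136, r = 612);
}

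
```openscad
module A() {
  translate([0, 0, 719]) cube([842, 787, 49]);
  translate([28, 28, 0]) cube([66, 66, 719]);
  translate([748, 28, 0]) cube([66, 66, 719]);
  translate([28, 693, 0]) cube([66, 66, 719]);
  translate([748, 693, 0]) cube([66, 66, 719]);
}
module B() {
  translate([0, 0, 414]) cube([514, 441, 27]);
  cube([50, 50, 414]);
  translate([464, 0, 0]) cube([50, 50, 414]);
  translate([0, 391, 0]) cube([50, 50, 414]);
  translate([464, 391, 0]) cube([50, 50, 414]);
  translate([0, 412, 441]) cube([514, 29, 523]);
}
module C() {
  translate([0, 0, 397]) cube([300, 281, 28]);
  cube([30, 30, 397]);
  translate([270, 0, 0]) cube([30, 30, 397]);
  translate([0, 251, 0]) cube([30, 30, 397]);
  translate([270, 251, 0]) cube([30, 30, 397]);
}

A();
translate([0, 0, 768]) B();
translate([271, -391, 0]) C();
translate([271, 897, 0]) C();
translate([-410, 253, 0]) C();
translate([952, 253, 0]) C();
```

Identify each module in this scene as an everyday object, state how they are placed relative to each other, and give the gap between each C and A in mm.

A is a table. B is a chair. C is a stool. The chair is on top of the table. Four stools sit around the table at the −y, +y, −x, +x sides. The gap between each stool and the table is 110 mm.

Each stool's nearest face is 110 mm from the table's bounding box.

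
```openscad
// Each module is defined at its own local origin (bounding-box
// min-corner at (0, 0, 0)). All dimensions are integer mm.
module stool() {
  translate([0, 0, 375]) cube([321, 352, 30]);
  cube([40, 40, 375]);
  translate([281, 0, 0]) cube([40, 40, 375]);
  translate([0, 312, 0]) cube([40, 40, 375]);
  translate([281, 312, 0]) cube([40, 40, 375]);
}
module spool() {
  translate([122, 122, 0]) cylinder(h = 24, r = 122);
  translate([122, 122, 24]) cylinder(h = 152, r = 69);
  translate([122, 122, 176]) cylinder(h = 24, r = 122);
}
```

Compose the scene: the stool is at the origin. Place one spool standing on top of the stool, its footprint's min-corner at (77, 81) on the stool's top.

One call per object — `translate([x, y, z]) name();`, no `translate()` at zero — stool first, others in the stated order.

stool();
translate([77, 81, 405]) spool();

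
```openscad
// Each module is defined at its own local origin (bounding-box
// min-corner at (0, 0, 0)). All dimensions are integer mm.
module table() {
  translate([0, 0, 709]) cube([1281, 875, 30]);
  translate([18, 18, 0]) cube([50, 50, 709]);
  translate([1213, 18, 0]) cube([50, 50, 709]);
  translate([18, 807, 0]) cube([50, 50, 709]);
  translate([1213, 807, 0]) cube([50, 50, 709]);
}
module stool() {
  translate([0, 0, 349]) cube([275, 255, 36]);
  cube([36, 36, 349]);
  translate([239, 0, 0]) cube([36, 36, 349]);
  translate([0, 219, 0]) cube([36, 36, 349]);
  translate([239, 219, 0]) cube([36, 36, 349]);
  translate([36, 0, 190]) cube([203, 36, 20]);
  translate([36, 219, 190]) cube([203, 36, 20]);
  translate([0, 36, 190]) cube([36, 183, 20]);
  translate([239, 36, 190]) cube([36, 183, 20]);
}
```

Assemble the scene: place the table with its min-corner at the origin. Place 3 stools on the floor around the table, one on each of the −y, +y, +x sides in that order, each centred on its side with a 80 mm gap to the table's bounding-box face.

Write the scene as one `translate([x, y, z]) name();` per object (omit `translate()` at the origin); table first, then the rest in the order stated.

table();
translate([503, -335, 0]) stool();
translate([503, 955, 0]) stool();
translate([1361, 310, 0]) stool();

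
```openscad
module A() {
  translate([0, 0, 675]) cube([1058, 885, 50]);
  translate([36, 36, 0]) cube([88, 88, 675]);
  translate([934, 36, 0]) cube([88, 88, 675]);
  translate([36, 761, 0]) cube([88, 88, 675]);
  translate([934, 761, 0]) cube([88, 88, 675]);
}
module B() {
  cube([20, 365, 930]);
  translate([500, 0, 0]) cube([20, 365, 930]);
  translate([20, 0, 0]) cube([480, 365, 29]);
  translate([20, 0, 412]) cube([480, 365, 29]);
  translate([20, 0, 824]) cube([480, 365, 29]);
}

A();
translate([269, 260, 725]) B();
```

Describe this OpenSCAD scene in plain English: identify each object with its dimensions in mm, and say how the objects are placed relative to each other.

A is a table with a 1058×885 mm rectangular top, 50 mm thick, top surface at z = 725 mm, supported by four 88×88 mm square legs, each inset 36 mm from the nearest pair of top edges, running from the floor.

B is an open bookshelf. Two side panels, each 20 mm thick, 365 mm deep and 930 mm tall, stand 520 mm apart (outside-to-outside). Between them sit 3 shelves, each 29 mm thick and 365 mm deep, spanning the full gap between the sides. The bottom shelf rests on the floor (its underside at z = 0) and the clear gap between one shelf's top and the next shelf's underside is 383 mm.

The bookshelf is on top of the table, centred.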